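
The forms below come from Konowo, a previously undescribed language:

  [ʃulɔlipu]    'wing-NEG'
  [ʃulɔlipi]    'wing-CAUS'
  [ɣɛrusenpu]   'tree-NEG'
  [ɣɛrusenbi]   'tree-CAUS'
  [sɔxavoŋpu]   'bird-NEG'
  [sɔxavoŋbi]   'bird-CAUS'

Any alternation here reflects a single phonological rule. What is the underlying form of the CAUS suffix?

The CAUS morpheme has two allomorphs, [-bi] and [-pi].
By contrast the NEG suffix keeps its initial [p] throughout — that segment must be underlying.
The CAUS suffix is therefore /-bi/ underlyingly, with post-vocalic devoicing: voiced stops become voiceless after a vowel.

/-bi/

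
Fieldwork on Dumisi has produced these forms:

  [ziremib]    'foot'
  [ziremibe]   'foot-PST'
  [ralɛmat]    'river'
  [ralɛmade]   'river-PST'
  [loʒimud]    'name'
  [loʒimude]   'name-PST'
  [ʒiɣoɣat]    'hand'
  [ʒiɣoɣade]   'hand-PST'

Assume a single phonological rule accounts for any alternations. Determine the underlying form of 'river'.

The root 'river' surfaces as [ralɛmat] and [ralɛmade], with a stem-final [t] ~ [d] alternation.
But 'name' keeps [d] in both environments ([loʒimud], [loʒimude]), so there is no rule changing /d/ to [t] in isolation.
Therefore /t/ is basic and [d] is derived by intervocalic voicing (voiceless stops become voiced between vowels).

/ralɛmat/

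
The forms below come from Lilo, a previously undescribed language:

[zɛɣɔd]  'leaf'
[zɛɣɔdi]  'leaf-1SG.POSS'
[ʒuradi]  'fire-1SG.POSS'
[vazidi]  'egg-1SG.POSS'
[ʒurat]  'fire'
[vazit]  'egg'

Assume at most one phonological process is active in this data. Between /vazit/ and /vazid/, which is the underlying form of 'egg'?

In [vazidi] and [vazit] the final segment of 'egg' alternates: [d] ~ [t].
Compare 'leaf', with invariant [d] in [zɛɣɔdi] and [zɛɣɔd]: an analysis with underlying /d/ and a rule producing [t] in isolation would wrongly predict alternation here too.
The alternation reflects intervocalic voicing: voiceless stops become voiced between vowels. /t/ is underlying.

/vazit/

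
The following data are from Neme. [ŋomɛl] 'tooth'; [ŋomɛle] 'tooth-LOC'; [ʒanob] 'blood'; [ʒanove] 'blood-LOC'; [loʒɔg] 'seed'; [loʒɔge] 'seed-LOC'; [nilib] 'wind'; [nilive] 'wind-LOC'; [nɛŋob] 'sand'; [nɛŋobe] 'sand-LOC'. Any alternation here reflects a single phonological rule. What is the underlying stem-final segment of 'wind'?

The root 'wind' surfaces as [nilib] and [nilive], with a stem-final [b] ~ [v] alternation.
Compare 'sand', with invariant [b] in [nɛŋob] and [nɛŋobe]: an analysis with underlying /b/ and a rule producing [v] before the LOC suffix would wrongly predict alternation here too.
The underlying segment must be /v/; voiced fricatives become stops word-finally, yielding [b] there.

/v/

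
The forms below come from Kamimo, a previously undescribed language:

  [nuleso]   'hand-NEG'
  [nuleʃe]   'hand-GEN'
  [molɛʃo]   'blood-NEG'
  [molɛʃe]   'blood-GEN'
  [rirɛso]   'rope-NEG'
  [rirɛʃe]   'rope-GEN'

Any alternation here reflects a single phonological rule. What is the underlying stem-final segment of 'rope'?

/s/

The stem for 'rope' ends in [s] in [rirɛso] but [ʃ] in [rirɛʃe].
The stem 'blood' ([molɛʃo], [molɛʃe]) shows [ʃ] unchanged in both environments, so [ʃ] cannot be basic with [s] derived before the NEG suffix.
The alternation reflects palatalization before a front vowel: /s/ becomes palato-alveolar [ʃ] before a front vowel. /s/ is underlying.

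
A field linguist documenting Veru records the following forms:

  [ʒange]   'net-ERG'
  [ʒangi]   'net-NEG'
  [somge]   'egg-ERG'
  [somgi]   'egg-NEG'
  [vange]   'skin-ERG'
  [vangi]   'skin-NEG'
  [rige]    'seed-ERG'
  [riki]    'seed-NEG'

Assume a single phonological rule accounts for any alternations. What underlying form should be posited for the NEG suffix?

The NEG morpheme has two allomorphs, [-gi] and [-ki].
The ERG suffix, which begins with [g], is invariant after every stem; so [g] is not altered by any rule here.
So the underlying form is /-ki/, and voiceless stops become voiced after a nasal.

/-ki/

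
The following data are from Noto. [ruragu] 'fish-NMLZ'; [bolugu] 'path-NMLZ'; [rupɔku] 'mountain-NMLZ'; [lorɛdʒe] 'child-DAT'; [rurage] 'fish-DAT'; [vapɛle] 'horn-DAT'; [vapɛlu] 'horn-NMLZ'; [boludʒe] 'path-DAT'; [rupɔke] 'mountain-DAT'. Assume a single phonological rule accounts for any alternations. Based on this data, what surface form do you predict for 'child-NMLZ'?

The root 'path' surfaces as [bolugu] and [boludʒe], with a stem-final [g] ~ [dʒ] alternation.
But 'fish' keeps [g] in both environments ([ruragu], [rurage]), so there is no rule changing /g/ to [dʒ] before the DAT suffix.
The underlying segment must be /dʒ/; palato-alveolar /dʒ/ becomes [g] when no front vowel follows, yielding [g] there.
The one attested form of 'child', [lorɛdʒe], shows underlying /lorɛdʒ/. Applying the same rule when no front vowel follows gives [lorɛgu].

[lorɛgu]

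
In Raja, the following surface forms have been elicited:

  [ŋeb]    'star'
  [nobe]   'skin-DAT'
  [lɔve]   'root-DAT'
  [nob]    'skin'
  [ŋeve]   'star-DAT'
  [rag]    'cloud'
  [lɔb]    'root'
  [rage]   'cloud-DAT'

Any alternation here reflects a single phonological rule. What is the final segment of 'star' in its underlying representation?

/v/

The stem for 'star' ends in [b] in [ŋeb] but [v] in [ŋeve].
But 'skin' keeps [b] in both environments ([nob], [nobe]), so there is no rule changing /b/ to [v] before the DAT suffix.
So /v/ is underlying, and a rule of word-final hardening — voiced fricatives become stops word-finally — gives [b].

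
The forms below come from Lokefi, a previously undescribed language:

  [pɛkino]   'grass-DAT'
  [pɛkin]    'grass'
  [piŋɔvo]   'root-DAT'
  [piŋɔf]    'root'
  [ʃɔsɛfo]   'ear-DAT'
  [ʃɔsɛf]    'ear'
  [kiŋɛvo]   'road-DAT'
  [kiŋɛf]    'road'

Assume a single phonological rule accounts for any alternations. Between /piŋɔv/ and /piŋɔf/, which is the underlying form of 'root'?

In [piŋɔvo] and [piŋɔf] the final segment of 'root' alternates: [v] ~ [f].
The stem 'ear' ([ʃɔsɛfo], [ʃɔsɛf]) shows [f] unchanged in both environments, so [f] cannot be basic with [v] derived before the DAT suffix.
The alternation reflects word-final obstruent devoicing: voiced obstruents become voiceless word-finally. /v/ is underlying.

/piŋɔv/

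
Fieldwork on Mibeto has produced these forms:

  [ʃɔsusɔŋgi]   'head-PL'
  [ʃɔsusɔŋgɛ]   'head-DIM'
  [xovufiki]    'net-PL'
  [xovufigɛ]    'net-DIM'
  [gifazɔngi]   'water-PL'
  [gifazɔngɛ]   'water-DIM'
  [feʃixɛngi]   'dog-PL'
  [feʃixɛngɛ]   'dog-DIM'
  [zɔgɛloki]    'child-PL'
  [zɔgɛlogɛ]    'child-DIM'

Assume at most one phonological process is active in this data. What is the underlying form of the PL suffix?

/-ki/

The PL morpheme has two allomorphs, [-gi] and [-ki].
The DIM suffix, which begins with [g], is invariant after every stem; so [g] is not altered by any rule here.
So the underlying form is /-ki/, and voiceless stops become voiced after a nasal.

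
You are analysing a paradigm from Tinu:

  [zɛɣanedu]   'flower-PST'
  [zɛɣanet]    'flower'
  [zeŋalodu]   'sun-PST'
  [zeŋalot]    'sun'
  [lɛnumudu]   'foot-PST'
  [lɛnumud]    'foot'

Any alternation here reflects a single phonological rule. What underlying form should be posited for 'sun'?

The stem for 'sun' ends in [d] in [zeŋalodu] but [t] in [zeŋalot].
Compare 'foot', with invariant [d] in [lɛnumudu] and [lɛnumud]: an analysis with underlying /d/ and a rule producing [t] in isolation would wrongly predict alternation here too.
The underlying segment must be /t/; voiceless stops become voiced between vowels, yielding [d] there.

/zeŋalot/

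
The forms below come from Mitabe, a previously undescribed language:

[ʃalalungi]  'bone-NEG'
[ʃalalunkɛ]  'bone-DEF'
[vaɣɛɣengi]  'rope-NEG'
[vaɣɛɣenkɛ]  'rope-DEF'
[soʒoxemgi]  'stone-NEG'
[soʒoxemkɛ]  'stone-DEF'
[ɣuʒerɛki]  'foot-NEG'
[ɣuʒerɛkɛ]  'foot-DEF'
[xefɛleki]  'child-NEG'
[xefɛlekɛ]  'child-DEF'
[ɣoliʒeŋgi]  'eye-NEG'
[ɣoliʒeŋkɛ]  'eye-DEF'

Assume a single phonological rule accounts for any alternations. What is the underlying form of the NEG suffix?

The NEG suffix surfaces as [-gi] and [-ki], depending on the final segment of the stem.
By contrast the DEF suffix keeps its initial [k] throughout — that segment must be underlying.
The NEG suffix is therefore /-gi/ underlyingly, with post-vocalic devoicing: voiced stops become voiceless after a vowel.

/-gi/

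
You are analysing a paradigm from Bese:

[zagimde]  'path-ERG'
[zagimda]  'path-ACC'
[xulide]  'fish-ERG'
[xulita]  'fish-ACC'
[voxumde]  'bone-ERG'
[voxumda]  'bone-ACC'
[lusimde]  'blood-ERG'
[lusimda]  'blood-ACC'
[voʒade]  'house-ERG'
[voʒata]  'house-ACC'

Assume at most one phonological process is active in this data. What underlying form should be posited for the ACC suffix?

The ACC suffix surfaces as [-da] and [-ta], depending on the final segment of the stem.
By contrast the ERG suffix keeps its initial [d] throughout — that segment must be underlying.
So the underlying form is /-ta/, and voiceless stops become voiced after a nasal.

/-ta/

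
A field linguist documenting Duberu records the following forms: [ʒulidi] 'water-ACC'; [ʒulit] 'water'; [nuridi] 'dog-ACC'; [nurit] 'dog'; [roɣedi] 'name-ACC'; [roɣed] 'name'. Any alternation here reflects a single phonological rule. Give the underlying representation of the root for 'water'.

/ʒulit/

The stem for 'water' ends in [d] in [ʒulidi] but [t] in [ʒulit].
Compare 'name', with invariant [d] in [roɣedi] and [roɣed]: an analysis with underlying /d/ and a rule producing [t] in isolation would wrongly predict alternation here too.
Therefore /t/ is basic and [d] is derived by intervocalic voicing (voiceless stops become voiced between vowels).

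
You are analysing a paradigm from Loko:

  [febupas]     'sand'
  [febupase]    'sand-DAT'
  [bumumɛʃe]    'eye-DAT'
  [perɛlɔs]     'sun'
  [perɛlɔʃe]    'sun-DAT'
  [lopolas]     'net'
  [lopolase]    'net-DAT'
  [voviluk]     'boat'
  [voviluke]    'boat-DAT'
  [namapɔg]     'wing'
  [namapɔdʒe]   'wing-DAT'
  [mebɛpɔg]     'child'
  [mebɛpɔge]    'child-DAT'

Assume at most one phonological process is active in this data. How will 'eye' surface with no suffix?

In [perɛlɔs] and [perɛlɔʃe] the final segment of 'sun' alternates: [s] ~ [ʃ].
The stem 'sand' ([febupas], [febupase]) shows [s] unchanged in both environments, so [s] cannot be basic with [ʃ] derived before the DAT suffix.
The alternation reflects depalatalization: palato-alveolar /dʒ/ and /ʃ/ become [g] and [s] when no front vowel follows. /ʃ/ is underlying.
The one attested form of 'eye', [bumumɛʃe], shows underlying /bumumɛʃ/. Applying the same rule when no front vowel follows gives [bumumɛs].

[bumumɛs]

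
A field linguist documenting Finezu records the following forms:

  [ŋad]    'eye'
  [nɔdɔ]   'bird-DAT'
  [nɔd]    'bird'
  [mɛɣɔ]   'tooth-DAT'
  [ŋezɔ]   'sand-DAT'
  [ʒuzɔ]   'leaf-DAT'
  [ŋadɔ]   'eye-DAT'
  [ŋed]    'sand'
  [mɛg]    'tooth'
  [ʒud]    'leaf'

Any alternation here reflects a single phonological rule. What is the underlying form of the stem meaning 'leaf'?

/ʒuz/

'leaf' shows [z] ~ [d] at the end of the stem ([ʒuzɔ] vs [ʒud]).
But 'bird' keeps [d] in both environments ([nɔdɔ], [nɔd]), so there is no rule changing /d/ to [z] before the DAT suffix.
So /z/ is underlying, and a rule of word-final hardening — voiced fricatives become stops word-finally — gives [d].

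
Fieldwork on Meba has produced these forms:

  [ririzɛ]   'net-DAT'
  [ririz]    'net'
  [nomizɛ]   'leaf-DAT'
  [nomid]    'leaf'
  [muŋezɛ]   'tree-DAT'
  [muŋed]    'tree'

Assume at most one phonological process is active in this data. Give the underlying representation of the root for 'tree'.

'tree' shows [z] ~ [d] at the end of the stem ([muŋezɛ] vs [muŋed]).
The stem 'net' ([ririzɛ], [ririz]) shows [z] unchanged in both environments, so [z] cannot be basic with [d] derived in isolation.
Therefore /d/ is basic and [z] is derived by intervocalic spirantization (voiced stops become fricatives between vowels).

/muŋed/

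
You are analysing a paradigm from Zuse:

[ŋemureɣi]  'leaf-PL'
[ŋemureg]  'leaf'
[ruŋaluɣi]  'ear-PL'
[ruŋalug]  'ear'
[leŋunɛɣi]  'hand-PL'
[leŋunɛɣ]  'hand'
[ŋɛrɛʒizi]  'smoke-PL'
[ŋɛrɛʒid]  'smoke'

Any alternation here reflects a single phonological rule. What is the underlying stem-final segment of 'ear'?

The root 'ear' surfaces as [ruŋaluɣi] and [ruŋalug], with a stem-final [ɣ] ~ [g] alternation.
The stem 'hand' ([leŋunɛɣi], [leŋunɛɣ]) shows [ɣ] unchanged in both environments, so [ɣ] cannot be basic with [g] derived in isolation.
The underlying segment must be /g/; voiced stops become fricatives between vowels, yielding [ɣ] there.

/g/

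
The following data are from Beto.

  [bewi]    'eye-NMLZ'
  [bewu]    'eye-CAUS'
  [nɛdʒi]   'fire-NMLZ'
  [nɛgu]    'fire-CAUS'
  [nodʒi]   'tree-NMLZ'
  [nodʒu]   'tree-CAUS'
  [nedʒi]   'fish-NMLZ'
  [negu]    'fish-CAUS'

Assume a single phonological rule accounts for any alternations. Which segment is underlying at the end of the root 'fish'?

In [nedʒi] and [negu] the final segment of 'fish' alternates: [dʒ] ~ [g].
If /dʒ/ were underlying and a rule turned it into [g] before the CAUS suffix, 'tree' would also alternate; but it has [dʒ] in both [nodʒi] and [nodʒu].
The alternation reflects palatalization before a front vowel: /g/ becomes palato-alveolar [dʒ] before a front vowel. /g/ is underlying.

/g/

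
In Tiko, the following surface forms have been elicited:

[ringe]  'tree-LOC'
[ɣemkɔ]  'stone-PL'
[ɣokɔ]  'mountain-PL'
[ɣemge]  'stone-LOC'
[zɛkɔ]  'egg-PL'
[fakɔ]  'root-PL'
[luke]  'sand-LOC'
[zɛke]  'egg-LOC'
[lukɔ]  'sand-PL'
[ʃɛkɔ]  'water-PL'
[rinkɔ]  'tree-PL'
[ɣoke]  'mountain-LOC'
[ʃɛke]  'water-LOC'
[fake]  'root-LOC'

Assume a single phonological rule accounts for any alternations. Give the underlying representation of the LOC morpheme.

/-ge/

The LOC suffix surfaces as [-ge] and [-ke], depending on the final segment of the stem.
By contrast the PL suffix keeps its initial [k] throughout — that segment must be underlying.
The LOC suffix is therefore /-ge/ underlyingly, with post-vocalic devoicing: voiced stops become voiceless after a vowel.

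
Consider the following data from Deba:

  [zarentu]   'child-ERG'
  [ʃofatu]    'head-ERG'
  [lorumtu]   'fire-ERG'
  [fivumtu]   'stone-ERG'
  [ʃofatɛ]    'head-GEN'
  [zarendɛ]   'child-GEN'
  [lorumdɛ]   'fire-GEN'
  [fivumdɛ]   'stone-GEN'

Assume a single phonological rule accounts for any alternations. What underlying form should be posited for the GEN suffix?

The GEN morpheme has two allomorphs, [-dɛ] and [-tɛ].
By contrast the ERG suffix keeps its initial [t] throughout — that segment must be underlying.
So the underlying form is /-dɛ/, and voiced stops become voiceless after a vowel.

/-dɛ/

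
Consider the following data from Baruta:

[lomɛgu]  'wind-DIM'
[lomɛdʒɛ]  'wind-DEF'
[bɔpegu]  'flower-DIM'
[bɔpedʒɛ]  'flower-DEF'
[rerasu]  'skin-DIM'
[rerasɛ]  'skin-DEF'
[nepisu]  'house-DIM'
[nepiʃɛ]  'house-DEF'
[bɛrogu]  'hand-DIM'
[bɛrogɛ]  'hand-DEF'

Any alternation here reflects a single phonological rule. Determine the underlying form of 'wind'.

/lomɛdʒ/

In [lomɛgu] and [lomɛdʒɛ] the final segment of 'wind' alternates: [g] ~ [dʒ].
But 'hand' keeps [g] in both environments ([bɛrogu], [bɛrogɛ]), so there is no rule changing /g/ to [dʒ] before the DEF suffix.
The underlying segment must be /dʒ/; palato-alveolar /dʒ/ and /ʃ/ become [g] and [s] when no front vowel follows, yielding [g] there.
So 'wind' = /lomɛdʒ/.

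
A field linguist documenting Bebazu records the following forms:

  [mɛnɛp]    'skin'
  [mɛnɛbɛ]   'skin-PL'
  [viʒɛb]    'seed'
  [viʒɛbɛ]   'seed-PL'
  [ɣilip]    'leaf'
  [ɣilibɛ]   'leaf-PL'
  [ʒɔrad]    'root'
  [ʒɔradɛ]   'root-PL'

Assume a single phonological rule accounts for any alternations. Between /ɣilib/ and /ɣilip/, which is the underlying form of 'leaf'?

/ɣilip/

The stem for 'leaf' ends in [p] in [ɣilip] but [b] in [ɣilibɛ].
Compare 'seed', with invariant [b] in [viʒɛb] and [viʒɛbɛ]: an analysis with underlying /b/ and a rule producing [p] in isolation would wrongly predict alternation here too.
The alternation reflects intervocalic voicing: voiceless stops become voiced between vowels. /p/ is underlying.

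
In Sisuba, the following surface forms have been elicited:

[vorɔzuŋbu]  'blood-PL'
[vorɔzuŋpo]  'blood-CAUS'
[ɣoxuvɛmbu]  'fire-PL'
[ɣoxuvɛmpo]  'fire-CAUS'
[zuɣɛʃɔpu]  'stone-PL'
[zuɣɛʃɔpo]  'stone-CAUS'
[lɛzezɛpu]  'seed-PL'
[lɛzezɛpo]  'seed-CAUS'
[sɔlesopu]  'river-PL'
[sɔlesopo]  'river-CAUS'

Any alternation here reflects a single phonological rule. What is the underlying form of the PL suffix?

/-bu/

The PL suffix surfaces as [-bu] and [-pu], depending on the final segment of the stem.
By contrast the CAUS suffix keeps its initial [p] throughout — that segment must be underlying.
So the underlying form is /-bu/, and voiced stops become voiceless after a vowel.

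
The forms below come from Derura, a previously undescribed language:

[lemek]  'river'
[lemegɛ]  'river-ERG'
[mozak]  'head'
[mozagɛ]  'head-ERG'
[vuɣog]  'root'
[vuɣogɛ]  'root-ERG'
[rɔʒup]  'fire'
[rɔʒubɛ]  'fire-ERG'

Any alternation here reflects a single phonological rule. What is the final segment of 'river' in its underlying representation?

/k/

In [lemek] and [lemegɛ] the final segment of 'river' alternates: [k] ~ [g].
But 'root' keeps [g] in both environments ([vuɣog], [vuɣogɛ]), so there is no rule changing /g/ to [k] in isolation.
The alternation reflects intervocalic voicing: voiceless stops become voiced between vowels. /k/ is underlying.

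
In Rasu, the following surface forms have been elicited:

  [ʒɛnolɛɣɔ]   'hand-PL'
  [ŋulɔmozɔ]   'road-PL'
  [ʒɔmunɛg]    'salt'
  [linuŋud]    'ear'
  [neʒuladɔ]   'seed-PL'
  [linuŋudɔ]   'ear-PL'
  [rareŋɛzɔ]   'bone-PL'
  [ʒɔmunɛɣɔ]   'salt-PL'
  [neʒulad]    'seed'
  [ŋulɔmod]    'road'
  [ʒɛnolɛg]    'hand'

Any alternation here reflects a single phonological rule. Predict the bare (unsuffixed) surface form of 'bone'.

The stem for 'road' ends in [d] in [ŋulɔmod] but [z] in [ŋulɔmozɔ].
The stem 'ear' ([linuŋud], [linuŋudɔ]) shows [d] unchanged in both environments, so [d] cannot be basic with [z] derived before the PL suffix.
Therefore /z/ is basic and [d] is derived by word-final hardening (voiced fricatives become stops word-finally).
From [rareŋɛzɔ] the stem 'bone' is /rareŋɛz/; word-finally this yields [rareŋɛd].

[rareŋɛd]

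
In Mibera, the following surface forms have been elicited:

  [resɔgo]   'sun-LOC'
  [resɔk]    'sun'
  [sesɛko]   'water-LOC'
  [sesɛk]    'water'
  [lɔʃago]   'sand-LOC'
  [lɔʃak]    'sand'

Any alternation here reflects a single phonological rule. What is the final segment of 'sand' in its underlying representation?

The root 'sand' surfaces as [lɔʃago] and [lɔʃak], with a stem-final [g] ~ [k] alternation.
But 'water' keeps [k] in both environments ([sesɛko], [sesɛk]), so there is no rule changing /k/ to [g] before the LOC suffix.
The alternation reflects word-final obstruent devoicing: voiced obstruents become voiceless word-finally. /g/ is underlying.

/g/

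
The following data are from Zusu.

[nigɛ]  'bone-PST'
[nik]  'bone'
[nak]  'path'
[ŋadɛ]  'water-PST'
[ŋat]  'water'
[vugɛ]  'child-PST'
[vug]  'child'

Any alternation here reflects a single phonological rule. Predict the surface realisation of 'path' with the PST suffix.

[nagɛ]

The root 'bone' surfaces as [nigɛ] and [nik], with a stem-final [g] ~ [k] alternation.
The stem 'child' ([vugɛ], [vug]) shows [g] unchanged in both environments, so [g] cannot be basic with [k] derived in isolation.
The underlying segment must be /k/; voiceless stops become voiced between vowels, yielding [g] there.
The one attested form of 'path', [nak], shows underlying /nak/. Applying the same rule between vowels gives [nagɛ].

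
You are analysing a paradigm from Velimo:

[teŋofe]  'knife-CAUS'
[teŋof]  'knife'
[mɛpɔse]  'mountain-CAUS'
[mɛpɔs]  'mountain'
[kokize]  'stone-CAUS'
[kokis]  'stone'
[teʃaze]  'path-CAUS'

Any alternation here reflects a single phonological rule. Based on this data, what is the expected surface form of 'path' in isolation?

The root 'stone' surfaces as [kokize] and [kokis], with a stem-final [z] ~ [s] alternation.
If /s/ were underlying and a rule turned it into [z] before the CAUS suffix, 'mountain' would also alternate; but it has [s] in both [mɛpɔse] and [mɛpɔs].
The underlying segment must be /z/; voiced obstruents become voiceless word-finally, yielding [s] there.
From [teʃaze] the stem 'path' is /teʃaz/; word-finally this yields [teʃas].

[teʃas]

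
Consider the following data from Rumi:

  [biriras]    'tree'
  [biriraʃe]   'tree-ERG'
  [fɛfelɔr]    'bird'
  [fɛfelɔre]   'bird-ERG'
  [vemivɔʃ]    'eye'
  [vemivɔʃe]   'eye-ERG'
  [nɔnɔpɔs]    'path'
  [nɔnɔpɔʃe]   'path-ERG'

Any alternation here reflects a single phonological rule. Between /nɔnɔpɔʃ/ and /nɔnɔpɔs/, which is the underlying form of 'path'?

/nɔnɔpɔs/

The stem for 'path' ends in [s] in [nɔnɔpɔs] but [ʃ] in [nɔnɔpɔʃe].
The stem 'eye' ([vemivɔʃ], [vemivɔʃe]) shows [ʃ] unchanged in both environments, so [ʃ] cannot be basic with [s] derived in isolation.
So /s/ is underlying, and a rule of palatalization before a front vowel — /s/ becomes palato-alveolar [ʃ] before a front vowel — gives [ʃ].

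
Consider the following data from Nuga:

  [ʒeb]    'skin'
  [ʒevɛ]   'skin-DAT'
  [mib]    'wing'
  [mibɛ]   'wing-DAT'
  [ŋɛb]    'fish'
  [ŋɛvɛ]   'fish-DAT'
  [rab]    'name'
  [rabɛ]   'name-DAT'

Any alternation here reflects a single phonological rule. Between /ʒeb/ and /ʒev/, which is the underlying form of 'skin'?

/ʒev/

In [ʒeb] and [ʒevɛ] the final segment of 'skin' alternates: [b] ~ [v].
The stem 'name' ([rab], [rabɛ]) shows [b] unchanged in both environments, so [b] cannot be basic with [v] derived before the DAT suffix.
The alternation reflects word-final hardening: voiced fricatives become stops word-finally. /v/ is underlying.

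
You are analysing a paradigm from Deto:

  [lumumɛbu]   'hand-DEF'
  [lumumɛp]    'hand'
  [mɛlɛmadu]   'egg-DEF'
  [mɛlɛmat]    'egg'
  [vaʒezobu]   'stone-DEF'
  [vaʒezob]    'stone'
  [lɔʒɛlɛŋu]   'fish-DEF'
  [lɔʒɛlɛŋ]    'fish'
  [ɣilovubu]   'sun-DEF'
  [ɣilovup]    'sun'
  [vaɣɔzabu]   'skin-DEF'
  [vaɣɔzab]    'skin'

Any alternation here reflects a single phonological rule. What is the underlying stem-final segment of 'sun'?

In [ɣilovubu] and [ɣilovup] the final segment of 'sun' alternates: [b] ~ [p].
If /b/ were underlying and a rule turned it into [p] in isolation, 'skin' would also alternate; but it has [b] in both [vaɣɔzabu] and [vaɣɔzab].
So /p/ is underlying, and a rule of intervocalic voicing — voiceless stops become voiced between vowels — gives [b].

/p/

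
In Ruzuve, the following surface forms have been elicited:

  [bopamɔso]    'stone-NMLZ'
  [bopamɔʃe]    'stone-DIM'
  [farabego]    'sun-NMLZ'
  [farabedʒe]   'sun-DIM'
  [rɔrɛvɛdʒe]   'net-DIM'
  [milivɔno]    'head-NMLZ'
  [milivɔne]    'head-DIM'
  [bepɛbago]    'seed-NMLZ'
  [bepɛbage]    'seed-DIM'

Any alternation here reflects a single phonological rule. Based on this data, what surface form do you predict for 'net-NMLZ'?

[rɔrɛvɛgo]

The root 'sun' surfaces as [farabego] and [farabedʒe], with a stem-final [g] ~ [dʒ] alternation.
The stem 'seed' ([bepɛbago], [bepɛbage]) shows [g] unchanged in both environments, so [g] cannot be basic with [dʒ] derived before the DIM suffix.
Therefore /dʒ/ is basic and [g] is derived by depalatalization (palato-alveolar /dʒ/ and /ʃ/ become [g] and [s] when no front vowel follows).
The one attested form of 'net', [rɔrɛvɛdʒe], shows underlying /rɔrɛvɛdʒ/. Applying the same rule when no front vowel follows gives [rɔrɛvɛgo].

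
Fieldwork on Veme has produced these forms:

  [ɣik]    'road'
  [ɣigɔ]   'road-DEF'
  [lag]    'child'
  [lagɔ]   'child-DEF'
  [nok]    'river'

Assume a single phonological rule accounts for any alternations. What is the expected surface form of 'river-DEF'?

[nogɔ]

In [ɣik] and [ɣigɔ] the final segment of 'road' alternates: [k] ~ [g].
The stem 'child' ([lag], [lagɔ]) shows [g] unchanged in both environments, so [g] cannot be basic with [k] derived in isolation.
Therefore /k/ is basic and [g] is derived by intervocalic voicing (voiceless stops become voiced between vowels).
The one attested form of 'river', [nok], shows underlying /nok/. Applying the same rule between vowels gives [nogɔ].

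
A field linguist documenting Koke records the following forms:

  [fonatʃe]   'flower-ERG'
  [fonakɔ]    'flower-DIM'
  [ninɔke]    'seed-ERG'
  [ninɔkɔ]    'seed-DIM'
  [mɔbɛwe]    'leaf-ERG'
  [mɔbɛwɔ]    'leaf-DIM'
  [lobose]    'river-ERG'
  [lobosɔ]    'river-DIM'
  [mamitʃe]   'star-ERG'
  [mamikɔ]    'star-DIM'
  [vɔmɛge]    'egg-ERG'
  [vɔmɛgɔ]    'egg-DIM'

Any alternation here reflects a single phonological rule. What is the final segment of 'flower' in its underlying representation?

The root 'flower' surfaces as [fonatʃe] and [fonakɔ], with a stem-final [tʃ] ~ [k] alternation.
If /k/ were underlying and a rule turned it into [tʃ] before the ERG suffix, 'seed' would also alternate; but it has [k] in both [ninɔke] and [ninɔkɔ].
So /tʃ/ is underlying, and a rule of depalatalization — palato-alveolar /tʃ/ becomes [k] when no front vowel follows — gives [k].

/tʃ/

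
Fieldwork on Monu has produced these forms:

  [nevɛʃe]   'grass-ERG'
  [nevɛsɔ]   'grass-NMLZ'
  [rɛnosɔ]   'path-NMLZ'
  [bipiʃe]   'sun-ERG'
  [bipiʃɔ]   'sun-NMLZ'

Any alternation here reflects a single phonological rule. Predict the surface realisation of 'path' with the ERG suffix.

In [nevɛʃe] and [nevɛsɔ] the final segment of 'grass' alternates: [ʃ] ~ [s].
If /ʃ/ were underlying and a rule turned it into [s] before the NMLZ suffix, 'sun' would also alternate; but it has [ʃ] in both [bipiʃe] and [bipiʃɔ].
The alternation reflects palatalization before a front vowel: /s/ becomes palato-alveolar [ʃ] before a front vowel. /s/ is underlying.
From [rɛnosɔ] the stem 'path' is /rɛnos/; before a front vowel this yields [rɛnoʃe].

[rɛnoʃe]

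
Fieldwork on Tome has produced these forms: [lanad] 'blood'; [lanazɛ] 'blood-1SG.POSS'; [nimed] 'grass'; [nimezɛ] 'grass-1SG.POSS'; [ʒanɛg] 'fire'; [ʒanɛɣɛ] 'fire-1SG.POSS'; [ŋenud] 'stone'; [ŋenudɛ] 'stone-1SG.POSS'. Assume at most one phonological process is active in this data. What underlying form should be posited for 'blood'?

'blood' shows [d] ~ [z] at the end of the stem ([lanad] vs [lanazɛ]).
The stem 'stone' ([ŋenud], [ŋenudɛ]) shows [d] unchanged in both environments, so [d] cannot be basic with [z] derived before the 1SG.POSS suffix.
The alternation reflects word-final hardening: voiced fricatives become stops word-finally. /z/ is underlying.
So 'blood' = /lanaz/.

/lanaz/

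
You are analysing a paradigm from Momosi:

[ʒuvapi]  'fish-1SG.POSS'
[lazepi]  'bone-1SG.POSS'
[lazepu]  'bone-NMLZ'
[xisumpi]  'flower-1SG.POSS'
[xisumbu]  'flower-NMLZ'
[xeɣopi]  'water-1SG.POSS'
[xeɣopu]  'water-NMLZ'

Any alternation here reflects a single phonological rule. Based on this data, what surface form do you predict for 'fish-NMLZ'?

[ʒuvapu]

The NMLZ morpheme has two allomorphs, [-bu] and [-pu].
By contrast the 1SG.POSS suffix keeps its initial [p] throughout — that segment must be underlying.
So the underlying form is /-bu/, and voiced stops become voiceless after a vowel.
After 'fish', which ends in a vowel, the suffix surfaces as [-pu], giving [ʒuvapu].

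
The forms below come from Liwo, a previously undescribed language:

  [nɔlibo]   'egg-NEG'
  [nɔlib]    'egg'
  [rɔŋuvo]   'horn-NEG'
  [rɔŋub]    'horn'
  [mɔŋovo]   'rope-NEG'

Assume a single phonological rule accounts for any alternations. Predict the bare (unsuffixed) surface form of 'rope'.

The stem for 'horn' ends in [v] in [rɔŋuvo] but [b] in [rɔŋub].
If /b/ were underlying and a rule turned it into [v] before the NEG suffix, 'egg' would also alternate; but it has [b] in both [nɔlibo] and [nɔlib].
The underlying segment must be /v/; voiced fricatives become stops word-finally, yielding [b] there.
From [mɔŋovo] the stem 'rope' is /mɔŋov/; word-finally this yields [mɔŋob].

[mɔŋob]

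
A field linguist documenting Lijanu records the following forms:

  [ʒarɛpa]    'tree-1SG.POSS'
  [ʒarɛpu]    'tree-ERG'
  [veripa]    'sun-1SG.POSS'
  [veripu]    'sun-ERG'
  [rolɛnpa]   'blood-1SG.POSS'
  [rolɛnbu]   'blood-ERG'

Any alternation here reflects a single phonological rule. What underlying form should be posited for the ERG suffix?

The ERG suffix surfaces as [-bu] and [-pu], depending on the final segment of the stem.
By contrast the 1SG.POSS suffix keeps its initial [p] throughout — that segment must be underlying.
The ERG suffix is therefore /-bu/ underlyingly, with post-vocalic devoicing: voiced stops become voiceless after a vowel.

/-bu/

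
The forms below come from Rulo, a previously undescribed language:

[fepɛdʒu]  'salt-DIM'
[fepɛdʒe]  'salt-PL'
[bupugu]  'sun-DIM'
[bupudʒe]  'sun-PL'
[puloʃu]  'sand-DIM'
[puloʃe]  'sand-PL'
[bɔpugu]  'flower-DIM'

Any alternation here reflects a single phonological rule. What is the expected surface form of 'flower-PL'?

'sun' shows [g] ~ [dʒ] at the end of the stem ([bupugu] vs [bupudʒe]).
But 'salt' keeps [dʒ] in both environments ([fepɛdʒu], [fepɛdʒe]), so there is no rule changing /dʒ/ to [g] before the DIM suffix.
So /g/ is underlying, and a rule of palatalization before a front vowel — /g/ becomes palato-alveolar [dʒ] before a front vowel — gives [dʒ].
From [bɔpugu] the stem 'flower' is /bɔpug/; before a front vowel this yields [bɔpudʒe].

[bɔpudʒe]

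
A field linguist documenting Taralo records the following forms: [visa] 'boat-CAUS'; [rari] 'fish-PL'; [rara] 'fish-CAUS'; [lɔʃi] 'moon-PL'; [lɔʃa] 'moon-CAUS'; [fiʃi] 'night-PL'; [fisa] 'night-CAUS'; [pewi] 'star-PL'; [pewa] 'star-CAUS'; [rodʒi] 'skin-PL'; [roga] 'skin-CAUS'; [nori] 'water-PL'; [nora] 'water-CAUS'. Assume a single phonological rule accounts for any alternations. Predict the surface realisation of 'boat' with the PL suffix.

[viʃi]

The root 'night' surfaces as [fiʃi] and [fisa], with a stem-final [ʃ] ~ [s] alternation.
If /ʃ/ were underlying and a rule turned it into [s] before the CAUS suffix, 'moon' would also alternate; but it has [ʃ] in both [lɔʃi] and [lɔʃa].
Therefore /s/ is basic and [ʃ] is derived by palatalization before a front vowel (/g/ and /s/ become palato-alveolar [dʒ] and [ʃ] before a front vowel).
From [visa] the stem 'boat' is /vis/; before a front vowel this yields [viʃi].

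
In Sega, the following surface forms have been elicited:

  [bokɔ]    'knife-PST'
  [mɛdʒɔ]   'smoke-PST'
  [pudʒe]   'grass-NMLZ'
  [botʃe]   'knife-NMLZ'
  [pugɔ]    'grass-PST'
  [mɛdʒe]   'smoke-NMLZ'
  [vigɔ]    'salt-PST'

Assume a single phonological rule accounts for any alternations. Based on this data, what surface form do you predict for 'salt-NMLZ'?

'grass' shows [g] ~ [dʒ] at the end of the stem ([pugɔ] vs [pudʒe]).
Compare 'smoke', with invariant [dʒ] in [mɛdʒɔ] and [mɛdʒe]: an analysis with underlying /dʒ/ and a rule producing [g] before the PST suffix would wrongly predict alternation here too.
Therefore /g/ is basic and [dʒ] is derived by palatalization before a front vowel (/k/ and /g/ become palato-alveolar [tʃ] and [dʒ] before a front vowel).
From [vigɔ] the stem 'salt' is /vig/; before a front vowel this yields [vidʒe].

[vidʒe]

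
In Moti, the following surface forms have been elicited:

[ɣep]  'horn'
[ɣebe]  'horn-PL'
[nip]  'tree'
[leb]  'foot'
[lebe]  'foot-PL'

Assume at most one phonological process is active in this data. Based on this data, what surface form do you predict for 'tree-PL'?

[nibe]

In [ɣep] and [ɣebe] the final segment of 'horn' alternates: [p] ~ [b].
If /b/ were underlying and a rule turned it into [p] in isolation, 'foot' would also alternate; but it has [b] in both [leb] and [lebe].
Therefore /p/ is basic and [b] is derived by intervocalic voicing (voiceless stops become voiced between vowels).
The one attested form of 'tree', [nip], shows underlying /nip/. Applying the same rule between vowels gives [nibe].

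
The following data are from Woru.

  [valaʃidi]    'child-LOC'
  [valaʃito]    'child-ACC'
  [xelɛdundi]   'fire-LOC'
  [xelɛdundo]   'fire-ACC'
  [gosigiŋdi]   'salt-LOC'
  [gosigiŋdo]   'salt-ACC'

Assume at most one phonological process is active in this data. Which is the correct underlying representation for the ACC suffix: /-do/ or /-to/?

The ACC morpheme has two allomorphs, [-do] and [-to].
By contrast the LOC suffix keeps its initial [d] throughout — that segment must be underlying.
The ACC suffix is therefore /-to/ underlyingly, with post-nasal voicing: voiceless stops become voiced after a nasal.

/-to/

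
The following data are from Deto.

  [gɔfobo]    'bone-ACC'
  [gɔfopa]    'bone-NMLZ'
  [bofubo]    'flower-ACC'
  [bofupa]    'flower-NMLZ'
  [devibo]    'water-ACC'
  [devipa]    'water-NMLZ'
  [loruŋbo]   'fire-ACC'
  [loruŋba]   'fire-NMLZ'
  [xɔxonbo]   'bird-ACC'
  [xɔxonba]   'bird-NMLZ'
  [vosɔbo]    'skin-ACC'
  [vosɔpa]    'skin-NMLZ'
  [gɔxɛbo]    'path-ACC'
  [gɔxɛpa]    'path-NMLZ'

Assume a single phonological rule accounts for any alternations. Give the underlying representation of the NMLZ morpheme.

The NMLZ suffix surfaces as [-ba] and [-pa], depending on the final segment of the stem.
The ACC suffix, which begins with [b], is invariant after every stem; so [b] is not altered by any rule here.
The NMLZ suffix is therefore /-pa/ underlyingly, with post-nasal voicing: voiceless stops become voiced after a nasal.

/-pa/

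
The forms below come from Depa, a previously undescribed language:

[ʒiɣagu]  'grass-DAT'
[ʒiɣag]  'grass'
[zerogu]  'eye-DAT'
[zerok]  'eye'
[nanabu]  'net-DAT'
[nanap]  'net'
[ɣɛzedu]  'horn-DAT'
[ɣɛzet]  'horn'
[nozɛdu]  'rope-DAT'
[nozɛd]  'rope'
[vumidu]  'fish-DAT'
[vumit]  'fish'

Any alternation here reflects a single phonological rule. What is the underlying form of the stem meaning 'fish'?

The root 'fish' surfaces as [vumidu] and [vumit], with a stem-final [d] ~ [t] alternation.
But 'rope' keeps [d] in both environments ([nozɛdu], [nozɛd]), so there is no rule changing /d/ to [t] in isolation.
So /t/ is underlying, and a rule of intervocalic voicing — voiceless stops become voiced between vowels — gives [d].

/vumit/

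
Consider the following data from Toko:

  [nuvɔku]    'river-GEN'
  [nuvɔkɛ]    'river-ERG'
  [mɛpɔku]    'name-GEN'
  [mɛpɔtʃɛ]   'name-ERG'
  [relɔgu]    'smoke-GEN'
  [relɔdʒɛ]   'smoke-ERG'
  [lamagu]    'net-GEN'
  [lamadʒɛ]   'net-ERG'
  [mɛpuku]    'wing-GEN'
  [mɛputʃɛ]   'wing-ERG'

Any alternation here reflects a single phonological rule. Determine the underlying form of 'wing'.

'wing' shows [k] ~ [tʃ] at the end of the stem ([mɛpuku] vs [mɛputʃɛ]).
If /k/ were underlying and a rule turned it into [tʃ] before the ERG suffix, 'river' would also alternate; but it has [k] in both [nuvɔku] and [nuvɔkɛ].
Therefore /tʃ/ is basic and [k] is derived by depalatalization (palato-alveolar /tʃ/ and /dʒ/ become [k] and [g] when no front vowel follows).

/mɛputʃ/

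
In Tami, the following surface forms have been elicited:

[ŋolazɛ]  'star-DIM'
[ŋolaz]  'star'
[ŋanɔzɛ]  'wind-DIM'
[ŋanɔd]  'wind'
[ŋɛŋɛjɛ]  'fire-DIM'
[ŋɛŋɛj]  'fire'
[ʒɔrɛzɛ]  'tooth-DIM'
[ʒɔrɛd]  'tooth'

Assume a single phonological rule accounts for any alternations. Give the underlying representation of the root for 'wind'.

The root 'wind' surfaces as [ŋanɔzɛ] and [ŋanɔd], with a stem-final [z] ~ [d] alternation.
Compare 'star', with invariant [z] in [ŋolazɛ] and [ŋolaz]: an analysis with underlying /z/ and a rule producing [d] in isolation would wrongly predict alternation here too.
So /d/ is underlying, and a rule of intervocalic spirantization — voiced stops become fricatives between vowels — gives [z].
Hence 'wind' is /ŋanɔd/ underlyingly.

/ŋanɔd/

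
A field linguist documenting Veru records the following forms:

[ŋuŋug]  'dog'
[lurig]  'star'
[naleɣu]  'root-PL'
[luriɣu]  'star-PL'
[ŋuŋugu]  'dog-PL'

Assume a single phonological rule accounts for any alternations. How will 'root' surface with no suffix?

[naleg]

The root 'star' surfaces as [lurig] and [luriɣu], with a stem-final [g] ~ [ɣ] alternation.
Compare 'dog', with invariant [g] in [ŋuŋug] and [ŋuŋugu]: an analysis with underlying /g/ and a rule producing [ɣ] before the PL suffix would wrongly predict alternation here too.
Therefore /ɣ/ is basic and [g] is derived by word-final hardening (voiced fricatives become stops word-finally).
The one attested form of 'root', [naleɣu], shows underlying /naleɣ/. Applying the same rule word-finally gives [naleg].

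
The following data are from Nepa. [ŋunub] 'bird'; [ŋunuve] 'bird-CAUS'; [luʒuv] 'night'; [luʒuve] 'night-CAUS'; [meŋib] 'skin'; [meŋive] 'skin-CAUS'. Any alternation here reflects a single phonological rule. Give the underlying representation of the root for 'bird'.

/ŋunub/

In [ŋunub] and [ŋunuve] the final segment of 'bird' alternates: [b] ~ [v].
But 'night' keeps [v] in both environments ([luʒuv], [luʒuve]), so there is no rule changing /v/ to [b] in isolation.
The underlying segment must be /b/; voiced stops become fricatives between vowels, yielding [v] there.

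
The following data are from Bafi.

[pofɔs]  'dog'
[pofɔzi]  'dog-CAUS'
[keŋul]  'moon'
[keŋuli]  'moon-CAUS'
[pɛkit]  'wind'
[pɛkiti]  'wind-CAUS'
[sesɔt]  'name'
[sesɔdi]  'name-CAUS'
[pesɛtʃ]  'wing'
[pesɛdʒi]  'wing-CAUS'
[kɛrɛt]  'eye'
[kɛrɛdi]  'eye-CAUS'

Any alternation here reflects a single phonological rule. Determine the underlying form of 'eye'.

The stem for 'eye' ends in [t] in [kɛrɛt] but [d] in [kɛrɛdi].
But 'wind' keeps [t] in both environments ([pɛkit], [pɛkiti]), so there is no rule changing /t/ to [d] before the CAUS suffix.
So /d/ is underlying, and a rule of word-final obstruent devoicing — voiced obstruents become voiceless word-finally — gives [t].
So 'eye' = /kɛrɛd/.

/kɛrɛd/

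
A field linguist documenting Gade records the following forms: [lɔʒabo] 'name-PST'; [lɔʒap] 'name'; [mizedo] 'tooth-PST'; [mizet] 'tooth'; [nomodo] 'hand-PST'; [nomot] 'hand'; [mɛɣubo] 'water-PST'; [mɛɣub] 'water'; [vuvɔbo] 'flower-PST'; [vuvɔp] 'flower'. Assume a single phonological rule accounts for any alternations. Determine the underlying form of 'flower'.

In [vuvɔbo] and [vuvɔp] the final segment of 'flower' alternates: [b] ~ [p].
But 'water' keeps [b] in both environments ([mɛɣubo], [mɛɣub]), so there is no rule changing /b/ to [p] in isolation.
The alternation reflects intervocalic voicing: voiceless stops become voiced between vowels. /p/ is underlying.

/vuvɔp/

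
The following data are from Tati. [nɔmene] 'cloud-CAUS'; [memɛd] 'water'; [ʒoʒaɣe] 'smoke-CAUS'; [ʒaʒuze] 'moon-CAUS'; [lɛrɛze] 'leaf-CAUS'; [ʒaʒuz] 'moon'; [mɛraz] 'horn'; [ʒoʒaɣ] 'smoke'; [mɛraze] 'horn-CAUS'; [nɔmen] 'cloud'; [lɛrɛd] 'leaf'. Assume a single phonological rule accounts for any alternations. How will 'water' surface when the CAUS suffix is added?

[memɛze]

In [lɛrɛd] and [lɛrɛze] the final segment of 'leaf' alternates: [d] ~ [z].
Compare 'moon', with invariant [z] in [ʒaʒuz] and [ʒaʒuze]: an analysis with underlying /z/ and a rule producing [d] in isolation would wrongly predict alternation here too.
The alternation reflects intervocalic spirantization: voiced stops become fricatives between vowels. /d/ is underlying.
The one attested form of 'water', [memɛd], shows underlying /memɛd/. Applying the same rule between vowels gives [memɛze].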